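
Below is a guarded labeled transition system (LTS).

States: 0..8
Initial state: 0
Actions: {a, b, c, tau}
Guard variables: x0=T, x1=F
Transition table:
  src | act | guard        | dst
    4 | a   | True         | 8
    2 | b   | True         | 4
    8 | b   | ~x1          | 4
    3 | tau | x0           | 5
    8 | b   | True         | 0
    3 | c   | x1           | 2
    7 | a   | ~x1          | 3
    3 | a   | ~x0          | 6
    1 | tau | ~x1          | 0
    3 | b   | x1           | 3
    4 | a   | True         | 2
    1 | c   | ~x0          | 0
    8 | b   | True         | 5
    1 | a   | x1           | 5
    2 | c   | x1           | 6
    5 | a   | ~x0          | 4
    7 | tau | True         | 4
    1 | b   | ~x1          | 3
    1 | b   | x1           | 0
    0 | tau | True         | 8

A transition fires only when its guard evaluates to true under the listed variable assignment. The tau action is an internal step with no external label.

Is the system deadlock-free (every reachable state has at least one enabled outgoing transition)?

Answer: DEADLOCK at state 5

Analysis:
Reachable = {0,2,4,5,8}
  0: tau→8  [1 out]
  2: b→4  [1 out]
  4: a→2  a→8  [2 out]
  5: ∅  [deadlock]
  8: b→0  b→4  b→5  [3 out]
trace reaching 5: tau·b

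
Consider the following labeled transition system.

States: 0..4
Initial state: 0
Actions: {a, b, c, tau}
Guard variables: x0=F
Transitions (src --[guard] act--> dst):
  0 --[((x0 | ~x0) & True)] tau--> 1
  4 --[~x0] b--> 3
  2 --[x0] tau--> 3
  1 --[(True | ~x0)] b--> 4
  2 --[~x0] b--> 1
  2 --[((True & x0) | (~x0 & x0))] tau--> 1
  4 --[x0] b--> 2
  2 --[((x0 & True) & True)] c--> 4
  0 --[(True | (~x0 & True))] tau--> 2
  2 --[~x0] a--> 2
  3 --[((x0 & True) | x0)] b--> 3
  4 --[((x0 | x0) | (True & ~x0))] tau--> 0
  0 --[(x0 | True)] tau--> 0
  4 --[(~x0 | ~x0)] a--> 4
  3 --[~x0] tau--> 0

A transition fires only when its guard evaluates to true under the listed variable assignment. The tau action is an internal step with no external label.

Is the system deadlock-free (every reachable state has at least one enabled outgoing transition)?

Answer: DEADLOCK-FREE

Analysis:
Reachable = {0,1,2,3,4}
  0: tau→0  tau→1  tau→2  [3 exit(s)]
  1: b→4  [1 exit(s)]
  2: a→2  b→1  [2 exit(s)]
  3: tau→0  [1 exit(s)]
  4: a→4  b→3  tau→0  [3 exit(s)]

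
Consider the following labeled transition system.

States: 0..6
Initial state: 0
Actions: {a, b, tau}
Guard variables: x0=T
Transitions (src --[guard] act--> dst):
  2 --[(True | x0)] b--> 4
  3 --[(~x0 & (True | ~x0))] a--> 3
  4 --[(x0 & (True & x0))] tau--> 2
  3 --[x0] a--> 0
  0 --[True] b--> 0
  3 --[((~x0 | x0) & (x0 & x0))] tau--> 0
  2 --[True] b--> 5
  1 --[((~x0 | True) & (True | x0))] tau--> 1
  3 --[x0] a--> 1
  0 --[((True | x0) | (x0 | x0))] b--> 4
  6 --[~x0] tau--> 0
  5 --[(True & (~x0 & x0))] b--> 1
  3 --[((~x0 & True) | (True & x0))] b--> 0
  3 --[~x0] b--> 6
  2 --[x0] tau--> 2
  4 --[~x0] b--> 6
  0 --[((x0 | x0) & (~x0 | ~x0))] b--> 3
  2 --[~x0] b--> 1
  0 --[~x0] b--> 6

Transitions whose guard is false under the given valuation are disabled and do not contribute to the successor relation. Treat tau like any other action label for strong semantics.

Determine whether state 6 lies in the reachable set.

11 transition(s) survive guard evaluation.
Layer 0: {0}
Layer 1: {4}  cumulative {0,4}
Layer 2: {2}  cumulative {0,2,4}
Layer 3: {5}  cumulative {0,2,4,5}
R = {0,2,4,5}

Answer: UNREACHABLE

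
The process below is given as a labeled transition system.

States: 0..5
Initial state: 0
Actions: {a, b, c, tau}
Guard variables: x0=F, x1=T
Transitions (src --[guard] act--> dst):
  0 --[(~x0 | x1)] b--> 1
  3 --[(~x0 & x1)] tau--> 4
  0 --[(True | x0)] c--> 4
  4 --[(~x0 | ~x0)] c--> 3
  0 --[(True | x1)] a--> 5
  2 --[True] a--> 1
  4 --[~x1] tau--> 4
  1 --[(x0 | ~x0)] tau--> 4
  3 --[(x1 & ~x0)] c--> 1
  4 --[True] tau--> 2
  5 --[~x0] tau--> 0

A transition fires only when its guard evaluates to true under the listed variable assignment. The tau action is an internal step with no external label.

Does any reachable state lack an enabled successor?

Answer: DEADLOCK-FREE

Trace:
R = {0,1,2,3,4,5}
  0: a→5  b→1  c→4  [3 out]
  1: tau→4  [1 out]
  2: a→1  [1 out]
  3: c→1  tau→4  [2 out]
  4: c→3  tau→2  [2 out]
  5: tau→0  [1 out]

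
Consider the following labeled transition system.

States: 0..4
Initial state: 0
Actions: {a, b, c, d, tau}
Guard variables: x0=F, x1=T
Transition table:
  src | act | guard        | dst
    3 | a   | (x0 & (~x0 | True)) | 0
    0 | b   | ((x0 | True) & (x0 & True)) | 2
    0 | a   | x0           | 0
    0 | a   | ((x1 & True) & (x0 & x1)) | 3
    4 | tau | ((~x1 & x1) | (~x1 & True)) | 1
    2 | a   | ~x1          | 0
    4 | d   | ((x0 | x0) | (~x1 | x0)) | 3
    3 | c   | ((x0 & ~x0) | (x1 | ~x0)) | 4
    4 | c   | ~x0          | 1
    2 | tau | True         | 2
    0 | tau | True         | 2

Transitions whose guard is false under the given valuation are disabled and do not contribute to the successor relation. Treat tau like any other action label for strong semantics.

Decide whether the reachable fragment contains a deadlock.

R = {0,2}
  0: tau→2  [1 exit(s)]
  2: tau→2  [1 exit(s)]

Answer: DEADLOCK-FREE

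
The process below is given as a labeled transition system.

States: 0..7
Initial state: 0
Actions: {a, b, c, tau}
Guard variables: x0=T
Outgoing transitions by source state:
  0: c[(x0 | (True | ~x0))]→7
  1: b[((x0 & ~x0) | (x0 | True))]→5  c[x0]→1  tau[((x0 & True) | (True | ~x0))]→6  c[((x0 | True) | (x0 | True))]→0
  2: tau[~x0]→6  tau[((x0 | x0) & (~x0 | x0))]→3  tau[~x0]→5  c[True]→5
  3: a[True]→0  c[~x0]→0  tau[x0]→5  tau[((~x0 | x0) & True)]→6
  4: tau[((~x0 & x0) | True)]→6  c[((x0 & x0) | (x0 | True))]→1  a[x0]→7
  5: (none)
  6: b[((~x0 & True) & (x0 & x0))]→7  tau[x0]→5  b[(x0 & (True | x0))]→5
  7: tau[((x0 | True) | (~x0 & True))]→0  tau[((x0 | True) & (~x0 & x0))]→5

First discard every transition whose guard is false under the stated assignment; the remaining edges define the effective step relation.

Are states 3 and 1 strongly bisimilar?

Bisimulation quotient by refinement:
  P[0] = {{0,1,2,3,4,5,6,7}}
  P[1] = {{0},{1},{2},{3},{4},{5},{6},{7}}
8 equivalence class(es) (converged in 2)
class of 3: {3}; class of 1: {1}

Answer: NOT BISIMILAR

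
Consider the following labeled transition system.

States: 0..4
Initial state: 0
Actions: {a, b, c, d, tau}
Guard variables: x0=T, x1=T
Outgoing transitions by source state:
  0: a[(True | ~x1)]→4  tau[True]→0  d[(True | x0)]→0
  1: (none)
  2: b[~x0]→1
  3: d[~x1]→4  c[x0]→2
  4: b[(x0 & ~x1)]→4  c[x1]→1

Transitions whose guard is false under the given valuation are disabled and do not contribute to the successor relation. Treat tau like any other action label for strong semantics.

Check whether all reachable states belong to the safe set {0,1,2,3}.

Answer: INVARIANT VIOLATED at state 4

Analysis:
Inv-set: {0,1,2,3}
Reach set: {0,1,4}
  0: ok
  1: ok
  4: VIOLATES
witness against invariant: a → 4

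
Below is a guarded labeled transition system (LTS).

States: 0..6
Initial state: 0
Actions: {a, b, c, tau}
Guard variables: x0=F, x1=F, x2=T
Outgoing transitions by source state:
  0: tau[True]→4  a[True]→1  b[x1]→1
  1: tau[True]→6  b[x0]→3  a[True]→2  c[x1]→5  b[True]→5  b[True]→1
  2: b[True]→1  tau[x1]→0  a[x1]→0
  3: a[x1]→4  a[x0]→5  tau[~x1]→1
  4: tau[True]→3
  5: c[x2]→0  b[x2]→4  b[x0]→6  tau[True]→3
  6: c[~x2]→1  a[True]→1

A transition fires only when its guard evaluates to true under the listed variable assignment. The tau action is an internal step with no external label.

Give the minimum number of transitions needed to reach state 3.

Answer: 2

Analysis:
BFS to 3:
  depth 0: {0}
  depth 1: {1,4}
  depth 2: {2,3,5,6}
first hit 3 at d=2 via tau·tau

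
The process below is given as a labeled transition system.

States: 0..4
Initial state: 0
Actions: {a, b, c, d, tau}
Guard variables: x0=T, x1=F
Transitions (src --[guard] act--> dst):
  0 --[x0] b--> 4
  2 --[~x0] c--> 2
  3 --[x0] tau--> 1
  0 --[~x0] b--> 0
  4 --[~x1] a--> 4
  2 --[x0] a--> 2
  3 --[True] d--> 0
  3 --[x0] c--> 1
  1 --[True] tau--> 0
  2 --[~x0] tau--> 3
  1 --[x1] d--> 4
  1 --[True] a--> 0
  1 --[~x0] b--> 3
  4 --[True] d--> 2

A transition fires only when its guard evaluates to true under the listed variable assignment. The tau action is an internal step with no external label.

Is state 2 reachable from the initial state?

Guard filter leaves 9 enabled edge(s).
depth 0: {0}
depth 1: {4}  total {0,4}
depth 2: {2}  total {0,2,4}
Reachable = {0,2,4}
Path to 2: b·d

Answer: REACHABLE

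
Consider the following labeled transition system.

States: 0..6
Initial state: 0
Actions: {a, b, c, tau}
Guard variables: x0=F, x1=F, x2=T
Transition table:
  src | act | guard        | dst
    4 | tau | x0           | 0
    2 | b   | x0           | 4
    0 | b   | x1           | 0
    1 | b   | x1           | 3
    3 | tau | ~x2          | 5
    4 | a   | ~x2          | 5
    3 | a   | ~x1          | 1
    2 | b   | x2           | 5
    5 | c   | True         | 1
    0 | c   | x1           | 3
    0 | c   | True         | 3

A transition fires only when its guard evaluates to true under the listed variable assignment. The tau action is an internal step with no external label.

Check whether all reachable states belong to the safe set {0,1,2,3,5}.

Safe = {0,1,2,3,5}
Reachable = {0,1,3}
  0: ✓
  1: ✓
  3: ✓

Answer: INVARIANT HOLDS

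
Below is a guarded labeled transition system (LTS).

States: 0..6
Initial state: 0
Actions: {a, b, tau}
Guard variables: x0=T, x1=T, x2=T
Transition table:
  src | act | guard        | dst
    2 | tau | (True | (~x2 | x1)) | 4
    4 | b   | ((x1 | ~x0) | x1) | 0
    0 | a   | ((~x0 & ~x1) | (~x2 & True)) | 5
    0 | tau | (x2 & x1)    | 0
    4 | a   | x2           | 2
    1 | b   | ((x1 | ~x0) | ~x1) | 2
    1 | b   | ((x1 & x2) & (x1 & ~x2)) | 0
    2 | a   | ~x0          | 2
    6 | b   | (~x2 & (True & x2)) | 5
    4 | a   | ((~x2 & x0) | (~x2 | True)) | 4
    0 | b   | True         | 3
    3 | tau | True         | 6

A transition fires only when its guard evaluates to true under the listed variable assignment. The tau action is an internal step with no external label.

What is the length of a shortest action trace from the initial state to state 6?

BFS to 6:
  depth 0: {0}
  depth 1: {3}
  depth 2: {6}
6 enters at depth 2; path b·tau

Answer: 2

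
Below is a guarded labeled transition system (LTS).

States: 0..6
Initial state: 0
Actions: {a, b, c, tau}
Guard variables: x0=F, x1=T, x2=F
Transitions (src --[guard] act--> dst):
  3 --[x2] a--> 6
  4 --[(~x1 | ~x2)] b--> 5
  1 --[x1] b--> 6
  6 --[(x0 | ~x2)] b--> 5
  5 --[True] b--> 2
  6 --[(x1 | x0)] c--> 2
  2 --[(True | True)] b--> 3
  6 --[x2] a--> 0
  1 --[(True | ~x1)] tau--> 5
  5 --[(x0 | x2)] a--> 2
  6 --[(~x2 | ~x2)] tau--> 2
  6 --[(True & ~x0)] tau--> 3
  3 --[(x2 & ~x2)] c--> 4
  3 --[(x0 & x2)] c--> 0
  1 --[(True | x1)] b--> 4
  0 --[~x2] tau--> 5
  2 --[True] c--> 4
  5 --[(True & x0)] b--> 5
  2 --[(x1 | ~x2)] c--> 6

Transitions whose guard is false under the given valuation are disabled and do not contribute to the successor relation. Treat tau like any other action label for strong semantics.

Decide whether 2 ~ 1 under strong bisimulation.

Answer: NOT BISIMILAR

Analysis:
Refine partition for ~:
  P[0] = {{0,1,2,3,4,5,6}}
  P[1] = {{0},{1},{2},{3},{4,5},{6}}
  P[2] = {{0},{1},{2},{3},{4},{5},{6}}
stable after 3 split(s): 7 block(s)
[2]={2}  [1]={1}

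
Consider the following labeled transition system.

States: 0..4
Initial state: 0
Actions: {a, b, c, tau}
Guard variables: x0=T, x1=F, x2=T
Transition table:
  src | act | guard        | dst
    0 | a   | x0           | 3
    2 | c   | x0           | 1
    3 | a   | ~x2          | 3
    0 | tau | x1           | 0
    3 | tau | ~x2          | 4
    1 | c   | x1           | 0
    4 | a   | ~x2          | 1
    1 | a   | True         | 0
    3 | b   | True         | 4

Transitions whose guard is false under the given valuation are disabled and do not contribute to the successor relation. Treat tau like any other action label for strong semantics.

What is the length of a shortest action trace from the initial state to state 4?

BFS to 4:
  L0 = {0}
  L1 = {3}
  L2 = {4}
first hit 4 at d=2 via a·b

Answer: 2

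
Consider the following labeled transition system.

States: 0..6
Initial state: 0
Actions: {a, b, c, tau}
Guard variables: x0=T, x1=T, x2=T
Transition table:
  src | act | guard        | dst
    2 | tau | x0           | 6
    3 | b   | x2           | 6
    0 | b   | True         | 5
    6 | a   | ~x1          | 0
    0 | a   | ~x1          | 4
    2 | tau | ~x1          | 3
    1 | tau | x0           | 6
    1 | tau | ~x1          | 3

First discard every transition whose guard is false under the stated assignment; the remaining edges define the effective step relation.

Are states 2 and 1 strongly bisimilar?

Answer: BISIMILAR

Working:
Refine partition for ~:
  round 0: {{0,1,2,3,4,5,6}}
  round 1: {{0,3},{1,2},{4,5,6}}
Fixed point at round 2; 3 class(es).
class of 2: {1,2}; class of 1: {1,2}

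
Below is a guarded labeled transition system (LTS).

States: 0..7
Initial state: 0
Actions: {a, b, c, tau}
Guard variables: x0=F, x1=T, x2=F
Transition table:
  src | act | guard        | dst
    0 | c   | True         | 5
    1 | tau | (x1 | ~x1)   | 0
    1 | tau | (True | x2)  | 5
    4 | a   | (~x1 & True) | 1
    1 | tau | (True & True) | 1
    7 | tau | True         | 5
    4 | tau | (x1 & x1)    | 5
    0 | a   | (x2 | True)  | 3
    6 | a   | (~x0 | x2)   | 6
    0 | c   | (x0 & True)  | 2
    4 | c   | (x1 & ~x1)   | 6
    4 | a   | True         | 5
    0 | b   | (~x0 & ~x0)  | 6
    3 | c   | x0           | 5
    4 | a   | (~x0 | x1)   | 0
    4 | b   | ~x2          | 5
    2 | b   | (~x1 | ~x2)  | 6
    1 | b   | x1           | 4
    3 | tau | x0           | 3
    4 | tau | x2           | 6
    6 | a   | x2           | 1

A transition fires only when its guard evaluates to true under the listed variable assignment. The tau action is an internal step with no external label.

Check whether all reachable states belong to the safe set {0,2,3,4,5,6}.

Safe = {0,2,3,4,5,6}
Reach set: {0,3,5,6}
  0: ✓
  3: ✓
  5: ✓
  6: ✓

Answer: INVARIANT HOLDS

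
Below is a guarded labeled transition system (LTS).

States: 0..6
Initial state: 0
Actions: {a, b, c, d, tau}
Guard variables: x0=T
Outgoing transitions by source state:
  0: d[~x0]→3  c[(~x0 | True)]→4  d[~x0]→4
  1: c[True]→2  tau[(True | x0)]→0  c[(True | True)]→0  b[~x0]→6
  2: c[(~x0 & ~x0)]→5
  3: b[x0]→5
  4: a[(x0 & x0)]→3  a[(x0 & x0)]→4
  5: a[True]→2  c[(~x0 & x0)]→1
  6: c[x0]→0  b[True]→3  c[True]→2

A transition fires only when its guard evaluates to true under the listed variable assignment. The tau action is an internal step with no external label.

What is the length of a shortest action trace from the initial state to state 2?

BFS to 2:
  Layer 0: {0}
  Layer 1: {4}
  Layer 2: {3}
  Layer 3: {5}
  Layer 4: {2}
depth(2)=4, e.g. c·a·b·a

Answer: 4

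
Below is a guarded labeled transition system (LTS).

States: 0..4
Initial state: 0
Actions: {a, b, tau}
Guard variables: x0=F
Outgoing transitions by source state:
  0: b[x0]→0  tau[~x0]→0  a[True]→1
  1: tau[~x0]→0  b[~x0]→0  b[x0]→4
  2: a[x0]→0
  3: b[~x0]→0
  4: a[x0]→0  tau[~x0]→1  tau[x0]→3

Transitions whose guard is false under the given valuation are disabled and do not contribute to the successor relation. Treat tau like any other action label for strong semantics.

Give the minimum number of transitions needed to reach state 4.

Answer: UNREACHABLE

Analysis:
Breadth-first toward 4:
  L0 = {0}
  L1 = {1}
4 never appears.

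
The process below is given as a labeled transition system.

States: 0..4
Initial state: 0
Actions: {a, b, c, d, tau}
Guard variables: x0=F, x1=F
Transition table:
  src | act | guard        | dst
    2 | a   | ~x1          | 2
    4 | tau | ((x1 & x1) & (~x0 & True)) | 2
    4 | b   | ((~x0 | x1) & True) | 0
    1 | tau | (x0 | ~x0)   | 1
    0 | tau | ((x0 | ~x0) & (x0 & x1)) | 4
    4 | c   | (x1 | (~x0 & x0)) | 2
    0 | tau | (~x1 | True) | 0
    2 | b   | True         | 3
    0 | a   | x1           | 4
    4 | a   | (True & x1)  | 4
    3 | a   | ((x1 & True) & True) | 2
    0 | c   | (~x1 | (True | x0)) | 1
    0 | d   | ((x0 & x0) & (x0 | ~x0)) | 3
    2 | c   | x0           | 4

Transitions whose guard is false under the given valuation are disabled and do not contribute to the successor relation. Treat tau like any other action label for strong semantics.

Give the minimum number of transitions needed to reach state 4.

Layered search for 4:
  depth 0: {0}
  depth 1: {1}
4 never appears.

Answer: UNREACHABLE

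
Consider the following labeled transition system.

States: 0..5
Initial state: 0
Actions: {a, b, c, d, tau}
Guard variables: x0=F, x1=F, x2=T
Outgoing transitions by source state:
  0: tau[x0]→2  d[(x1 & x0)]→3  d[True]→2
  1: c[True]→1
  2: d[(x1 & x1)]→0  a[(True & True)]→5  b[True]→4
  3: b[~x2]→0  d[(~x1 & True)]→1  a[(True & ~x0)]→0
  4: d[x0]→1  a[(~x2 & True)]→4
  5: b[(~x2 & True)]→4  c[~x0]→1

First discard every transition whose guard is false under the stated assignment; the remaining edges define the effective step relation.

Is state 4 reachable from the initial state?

Answer: REACHABLE

Analysis:
Guard filter leaves 7 enabled edge(s).
depth 0: {0}
depth 1: {2}  cumulative {0,2}
depth 2: {4,5}  cumulative {0,2,4,5}
depth 3: {1}  cumulative {0,1,2,4,5}
Reachable = {0,1,2,4,5}
Path to 4: d·b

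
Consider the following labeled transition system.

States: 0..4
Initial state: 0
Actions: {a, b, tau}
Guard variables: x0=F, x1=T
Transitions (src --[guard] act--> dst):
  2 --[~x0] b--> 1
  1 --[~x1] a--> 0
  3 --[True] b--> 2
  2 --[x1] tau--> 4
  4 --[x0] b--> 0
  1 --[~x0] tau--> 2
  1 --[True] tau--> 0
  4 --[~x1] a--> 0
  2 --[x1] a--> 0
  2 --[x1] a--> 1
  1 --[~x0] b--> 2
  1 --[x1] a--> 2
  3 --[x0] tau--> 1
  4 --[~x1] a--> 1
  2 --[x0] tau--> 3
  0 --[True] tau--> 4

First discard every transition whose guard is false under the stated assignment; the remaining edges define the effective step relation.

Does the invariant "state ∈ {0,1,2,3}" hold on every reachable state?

Safe = {0,1,2,3}
Reach set: {0,4}
  0: ok
  4: VIOLATES
counterexample path to 4: tau

Answer: INVARIANT VIOLATED at state 4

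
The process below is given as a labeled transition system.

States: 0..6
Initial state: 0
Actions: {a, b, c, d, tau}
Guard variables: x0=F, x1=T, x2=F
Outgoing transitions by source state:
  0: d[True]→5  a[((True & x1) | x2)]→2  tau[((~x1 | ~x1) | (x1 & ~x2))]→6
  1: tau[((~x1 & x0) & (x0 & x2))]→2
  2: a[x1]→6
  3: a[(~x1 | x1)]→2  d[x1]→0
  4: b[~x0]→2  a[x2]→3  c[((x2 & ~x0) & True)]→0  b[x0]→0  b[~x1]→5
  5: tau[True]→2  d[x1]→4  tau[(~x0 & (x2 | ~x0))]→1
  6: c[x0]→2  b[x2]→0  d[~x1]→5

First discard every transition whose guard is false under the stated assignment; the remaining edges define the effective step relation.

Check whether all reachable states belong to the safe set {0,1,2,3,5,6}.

Safe = {0,1,2,3,5,6}
Reachable = {0,1,2,4,5,6}
  0: ✓
  1: ✓
  2: ✓
  4: outside
  5: ✓
  6: ✓
reach 4 via d·d — violates

Answer: INVARIANT VIOLATED at state 4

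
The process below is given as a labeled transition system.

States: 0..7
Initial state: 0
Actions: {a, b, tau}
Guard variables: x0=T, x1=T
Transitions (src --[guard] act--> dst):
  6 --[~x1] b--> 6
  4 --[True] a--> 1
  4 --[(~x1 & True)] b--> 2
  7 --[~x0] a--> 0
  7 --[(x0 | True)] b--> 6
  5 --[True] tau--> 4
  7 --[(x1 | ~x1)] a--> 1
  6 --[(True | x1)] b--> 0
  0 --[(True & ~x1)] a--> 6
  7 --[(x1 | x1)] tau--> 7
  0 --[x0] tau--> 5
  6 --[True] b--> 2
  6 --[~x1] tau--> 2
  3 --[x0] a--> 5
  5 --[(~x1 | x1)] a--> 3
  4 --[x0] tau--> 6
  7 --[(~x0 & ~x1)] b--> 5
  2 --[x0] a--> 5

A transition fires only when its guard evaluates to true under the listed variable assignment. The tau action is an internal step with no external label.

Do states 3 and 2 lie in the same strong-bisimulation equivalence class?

Answer: BISIMILAR

Working:
Refine partition for ~:
  P[0] = {{0,1,2,3,4,5,6,7}}
  P[1] = {{0},{1},{2,3},{4,5},{6},{7}}
  P[2] = {{0},{1},{2,3},{4},{5},{6},{7}}
7 equivalence class(es) (converged in 3)
class of 3: {2,3}; class of 2: {2,3}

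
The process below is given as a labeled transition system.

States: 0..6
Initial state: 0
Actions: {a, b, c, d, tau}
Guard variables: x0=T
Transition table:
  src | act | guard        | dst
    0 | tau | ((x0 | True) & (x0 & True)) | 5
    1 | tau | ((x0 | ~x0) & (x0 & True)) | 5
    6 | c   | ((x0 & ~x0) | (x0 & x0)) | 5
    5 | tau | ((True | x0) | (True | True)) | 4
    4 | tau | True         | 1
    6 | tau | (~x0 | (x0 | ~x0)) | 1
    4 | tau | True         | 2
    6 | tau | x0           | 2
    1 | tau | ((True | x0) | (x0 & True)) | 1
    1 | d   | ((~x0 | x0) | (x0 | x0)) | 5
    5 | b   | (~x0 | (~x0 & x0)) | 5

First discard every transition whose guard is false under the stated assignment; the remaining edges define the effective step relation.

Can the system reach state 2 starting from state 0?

After dropping false guards: 10 live edges.
Layer 0: {0}
Layer 1: {5}  now seen {0,5}
Layer 2: {4}  now seen {0,4,5}
Layer 3: {1,2}  now seen {0,1,2,4,5}
R = {0,1,2,4,5}
trace reaching 2: tau·tau·tau

Answer: REACHABLE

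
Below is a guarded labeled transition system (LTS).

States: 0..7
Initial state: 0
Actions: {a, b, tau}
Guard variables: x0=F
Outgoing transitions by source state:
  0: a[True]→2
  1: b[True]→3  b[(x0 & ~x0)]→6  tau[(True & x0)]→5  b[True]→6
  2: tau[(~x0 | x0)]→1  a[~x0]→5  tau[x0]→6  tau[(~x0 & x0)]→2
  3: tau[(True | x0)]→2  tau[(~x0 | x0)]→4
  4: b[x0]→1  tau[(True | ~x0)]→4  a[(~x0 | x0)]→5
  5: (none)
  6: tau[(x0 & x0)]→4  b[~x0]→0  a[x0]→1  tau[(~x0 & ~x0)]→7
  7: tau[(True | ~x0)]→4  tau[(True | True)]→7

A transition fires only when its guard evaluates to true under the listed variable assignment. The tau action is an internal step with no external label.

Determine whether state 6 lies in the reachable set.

After dropping false guards: 13 live edges.
L0 = {0}
L1 = {2}  total {0,2}
L2 = {1,5}  total {0,1,2,5}
L3 = {3,6}  total {0,1,2,3,5,6}
L4 = {4,7}  total {0,1,2,3,4,5,6,7}
Reach set: {0,1,2,3,4,5,6,7}
Path to 6: a·tau·b

Answer: REACHABLE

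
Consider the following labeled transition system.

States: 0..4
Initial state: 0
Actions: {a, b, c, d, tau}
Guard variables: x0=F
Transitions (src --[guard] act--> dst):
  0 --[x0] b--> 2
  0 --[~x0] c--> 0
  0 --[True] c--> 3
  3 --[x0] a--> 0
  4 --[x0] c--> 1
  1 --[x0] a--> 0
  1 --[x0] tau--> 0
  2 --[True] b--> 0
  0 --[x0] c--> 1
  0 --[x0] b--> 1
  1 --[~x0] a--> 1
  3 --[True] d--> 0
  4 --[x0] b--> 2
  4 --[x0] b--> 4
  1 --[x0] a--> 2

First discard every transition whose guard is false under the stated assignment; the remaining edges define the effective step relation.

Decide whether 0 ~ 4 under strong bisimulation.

Bisimulation quotient by refinement:
  P[0] = {{0,1,2,3,4}}
  P[1] = {{0},{1},{2},{3},{4}}
Fixed point at round 2; 5 class(es).
0∈{0}, 4∈{4}

Answer: NOT BISIMILAR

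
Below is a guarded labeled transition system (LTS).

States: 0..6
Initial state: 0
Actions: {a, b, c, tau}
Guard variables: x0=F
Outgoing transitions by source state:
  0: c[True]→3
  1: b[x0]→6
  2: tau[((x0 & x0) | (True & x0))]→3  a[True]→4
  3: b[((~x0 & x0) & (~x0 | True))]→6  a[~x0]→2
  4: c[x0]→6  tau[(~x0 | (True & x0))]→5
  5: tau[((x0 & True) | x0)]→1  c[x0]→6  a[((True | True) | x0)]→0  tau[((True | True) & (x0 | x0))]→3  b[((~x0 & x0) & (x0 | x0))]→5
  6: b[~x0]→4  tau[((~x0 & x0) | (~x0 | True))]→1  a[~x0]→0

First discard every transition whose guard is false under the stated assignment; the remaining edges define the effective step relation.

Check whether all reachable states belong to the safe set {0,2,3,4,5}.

Allowed set {0,2,3,4,5}
Reach set: {0,2,3,4,5}
  0: ok
  2: ok
  3: ok
  4: ok
  5: ok

Answer: INVARIANT HOLDS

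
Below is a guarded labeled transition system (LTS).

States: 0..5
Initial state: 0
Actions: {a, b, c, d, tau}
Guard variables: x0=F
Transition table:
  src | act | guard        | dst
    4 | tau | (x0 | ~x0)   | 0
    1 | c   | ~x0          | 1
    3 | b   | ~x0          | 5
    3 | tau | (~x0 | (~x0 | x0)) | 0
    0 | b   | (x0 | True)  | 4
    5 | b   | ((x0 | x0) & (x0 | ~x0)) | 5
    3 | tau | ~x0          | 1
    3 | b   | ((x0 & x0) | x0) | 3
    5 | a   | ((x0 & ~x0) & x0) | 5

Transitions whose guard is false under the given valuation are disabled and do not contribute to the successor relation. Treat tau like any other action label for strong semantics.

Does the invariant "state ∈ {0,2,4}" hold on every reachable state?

Safe = {0,2,4}
Reachable = {0,4}
  0: ✓
  4: ✓

Answer: INVARIANT HOLDS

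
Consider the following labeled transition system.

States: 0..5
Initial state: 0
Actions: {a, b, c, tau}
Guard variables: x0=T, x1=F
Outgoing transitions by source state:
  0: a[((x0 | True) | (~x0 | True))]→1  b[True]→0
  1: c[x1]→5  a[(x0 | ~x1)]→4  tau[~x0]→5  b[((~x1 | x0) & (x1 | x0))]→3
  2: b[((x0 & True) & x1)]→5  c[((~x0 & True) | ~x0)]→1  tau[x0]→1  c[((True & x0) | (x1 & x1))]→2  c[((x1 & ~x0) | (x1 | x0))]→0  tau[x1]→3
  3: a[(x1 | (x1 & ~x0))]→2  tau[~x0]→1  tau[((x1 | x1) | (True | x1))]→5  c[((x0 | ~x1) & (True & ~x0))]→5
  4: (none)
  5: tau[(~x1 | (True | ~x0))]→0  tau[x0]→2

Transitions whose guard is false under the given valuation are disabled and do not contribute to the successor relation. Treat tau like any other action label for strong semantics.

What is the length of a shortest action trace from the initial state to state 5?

Answer: 3

Trace:
Layered search for 5:
  L0 = {0}
  L1 = {1}
  L2 = {3,4}
  L3 = {5}
depth(5)=3, e.g. a·b·tau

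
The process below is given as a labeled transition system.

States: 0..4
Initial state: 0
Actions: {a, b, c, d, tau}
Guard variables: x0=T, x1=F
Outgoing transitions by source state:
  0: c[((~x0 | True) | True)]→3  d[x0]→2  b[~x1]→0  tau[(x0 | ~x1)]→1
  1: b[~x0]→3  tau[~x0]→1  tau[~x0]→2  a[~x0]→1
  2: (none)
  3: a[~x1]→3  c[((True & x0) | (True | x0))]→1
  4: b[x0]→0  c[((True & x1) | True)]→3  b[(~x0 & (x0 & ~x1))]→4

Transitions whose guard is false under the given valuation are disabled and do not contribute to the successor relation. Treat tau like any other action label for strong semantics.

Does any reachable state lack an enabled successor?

Answer: DEADLOCK at state 1

Analysis:
Reachable = {0,1,2,3}
  0: b→0  c→3  d→2  tau→1  [deg 4]
  1: ∅  [STUCK]
  2: ∅  [STUCK]
  3: a→3  c→1  [deg 2]
trace reaching 1: tau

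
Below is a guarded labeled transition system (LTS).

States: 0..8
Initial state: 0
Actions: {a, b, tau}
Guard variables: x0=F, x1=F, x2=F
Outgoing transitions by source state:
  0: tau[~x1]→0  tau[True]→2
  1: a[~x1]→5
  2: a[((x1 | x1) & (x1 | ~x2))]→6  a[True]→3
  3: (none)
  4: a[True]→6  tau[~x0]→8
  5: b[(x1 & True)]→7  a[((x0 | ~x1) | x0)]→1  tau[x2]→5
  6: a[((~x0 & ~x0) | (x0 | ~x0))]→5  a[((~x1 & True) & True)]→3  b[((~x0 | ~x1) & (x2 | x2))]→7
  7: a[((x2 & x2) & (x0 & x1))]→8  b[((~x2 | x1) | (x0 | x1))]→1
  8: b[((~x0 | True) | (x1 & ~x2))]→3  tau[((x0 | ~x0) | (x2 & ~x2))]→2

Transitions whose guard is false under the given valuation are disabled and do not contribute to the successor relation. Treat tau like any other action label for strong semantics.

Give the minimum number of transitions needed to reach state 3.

Answer: 2

Trace:
Layered search for 3:
  L0 = {0}
  L1 = {2}
  L2 = {3}
3 enters at depth 2; path tau·a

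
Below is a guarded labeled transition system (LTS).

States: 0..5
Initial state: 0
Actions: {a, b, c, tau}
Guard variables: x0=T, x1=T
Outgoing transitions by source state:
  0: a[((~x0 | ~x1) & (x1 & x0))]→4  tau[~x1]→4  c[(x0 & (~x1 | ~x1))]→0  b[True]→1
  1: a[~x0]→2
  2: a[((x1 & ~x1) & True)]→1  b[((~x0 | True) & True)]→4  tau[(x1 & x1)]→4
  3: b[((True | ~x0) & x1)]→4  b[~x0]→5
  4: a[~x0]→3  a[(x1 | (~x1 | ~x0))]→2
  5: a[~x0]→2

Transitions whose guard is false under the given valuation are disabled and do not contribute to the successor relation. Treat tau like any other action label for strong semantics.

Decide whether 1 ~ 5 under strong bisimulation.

Answer: BISIMILAR

Working:
Compute ~ classes (split until stable):
  P[0] = {{0,1,2,3,4,5}}
  P[1] = {{0,3},{1,5},{2},{4}}
  P[2] = {{0},{1,5},{2},{3},{4}}
5 equivalence class(es) (converged in 3)
1∈{1,5}, 5∈{1,5}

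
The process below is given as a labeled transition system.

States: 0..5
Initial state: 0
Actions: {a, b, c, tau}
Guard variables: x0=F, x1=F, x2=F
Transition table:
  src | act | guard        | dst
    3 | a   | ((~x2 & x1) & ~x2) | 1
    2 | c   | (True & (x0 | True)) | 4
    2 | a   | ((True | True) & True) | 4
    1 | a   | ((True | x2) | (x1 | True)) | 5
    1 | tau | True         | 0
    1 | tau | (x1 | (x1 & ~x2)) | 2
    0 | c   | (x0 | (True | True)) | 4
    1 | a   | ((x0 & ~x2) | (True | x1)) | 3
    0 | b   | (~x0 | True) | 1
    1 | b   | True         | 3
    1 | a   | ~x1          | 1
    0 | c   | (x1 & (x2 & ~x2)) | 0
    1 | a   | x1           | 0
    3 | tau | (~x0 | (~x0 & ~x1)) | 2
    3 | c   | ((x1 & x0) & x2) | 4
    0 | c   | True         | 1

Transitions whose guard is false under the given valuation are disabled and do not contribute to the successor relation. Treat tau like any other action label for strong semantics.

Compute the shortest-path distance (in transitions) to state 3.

Answer: 2

Working:
Layered search for 3:
  L0 = {0}
  L1 = {1,4}
  L2 = {3,5}
depth(3)=2, e.g. b·a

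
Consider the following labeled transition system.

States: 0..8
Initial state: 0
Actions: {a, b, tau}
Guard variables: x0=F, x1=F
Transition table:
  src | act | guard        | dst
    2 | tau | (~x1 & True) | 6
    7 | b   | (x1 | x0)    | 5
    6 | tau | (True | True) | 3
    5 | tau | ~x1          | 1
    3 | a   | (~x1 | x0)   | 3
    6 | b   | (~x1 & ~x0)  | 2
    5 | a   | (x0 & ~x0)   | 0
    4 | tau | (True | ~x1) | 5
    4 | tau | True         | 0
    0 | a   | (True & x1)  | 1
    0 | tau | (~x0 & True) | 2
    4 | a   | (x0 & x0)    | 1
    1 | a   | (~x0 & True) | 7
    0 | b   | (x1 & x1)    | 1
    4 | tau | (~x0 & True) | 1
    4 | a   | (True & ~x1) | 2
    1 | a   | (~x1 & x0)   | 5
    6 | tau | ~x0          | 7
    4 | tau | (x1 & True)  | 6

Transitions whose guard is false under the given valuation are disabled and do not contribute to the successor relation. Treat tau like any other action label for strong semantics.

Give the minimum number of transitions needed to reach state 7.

Layered search for 7:
  Layer 0: {0}
  Layer 1: {2}
  Layer 2: {6}
  Layer 3: {3,7}
depth(7)=3, e.g. tau·tau·tau

Answer: 3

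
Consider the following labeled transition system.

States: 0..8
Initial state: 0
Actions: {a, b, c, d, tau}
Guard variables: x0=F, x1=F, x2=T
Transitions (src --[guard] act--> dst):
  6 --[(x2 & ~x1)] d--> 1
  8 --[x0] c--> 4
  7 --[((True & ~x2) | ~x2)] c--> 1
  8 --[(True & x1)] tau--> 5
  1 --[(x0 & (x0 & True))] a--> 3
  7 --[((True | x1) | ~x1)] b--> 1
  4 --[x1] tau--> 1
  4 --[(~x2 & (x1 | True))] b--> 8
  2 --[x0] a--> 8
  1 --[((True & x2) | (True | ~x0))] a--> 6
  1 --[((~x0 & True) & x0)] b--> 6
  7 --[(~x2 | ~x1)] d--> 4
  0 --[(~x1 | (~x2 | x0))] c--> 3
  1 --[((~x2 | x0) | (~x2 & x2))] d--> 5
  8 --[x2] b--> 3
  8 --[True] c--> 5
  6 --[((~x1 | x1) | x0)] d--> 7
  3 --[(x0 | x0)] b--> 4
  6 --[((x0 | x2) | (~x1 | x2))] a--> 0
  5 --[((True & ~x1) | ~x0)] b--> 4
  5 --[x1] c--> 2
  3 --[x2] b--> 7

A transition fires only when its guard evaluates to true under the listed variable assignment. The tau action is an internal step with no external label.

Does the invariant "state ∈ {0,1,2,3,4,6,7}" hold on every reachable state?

Answer: INVARIANT HOLDS

Working:
Allowed set {0,1,2,3,4,6,7}
Reachable = {0,1,3,4,6,7}
  0: ok
  1: ok
  3: ok
  4: ok
  6: ok
  7: ok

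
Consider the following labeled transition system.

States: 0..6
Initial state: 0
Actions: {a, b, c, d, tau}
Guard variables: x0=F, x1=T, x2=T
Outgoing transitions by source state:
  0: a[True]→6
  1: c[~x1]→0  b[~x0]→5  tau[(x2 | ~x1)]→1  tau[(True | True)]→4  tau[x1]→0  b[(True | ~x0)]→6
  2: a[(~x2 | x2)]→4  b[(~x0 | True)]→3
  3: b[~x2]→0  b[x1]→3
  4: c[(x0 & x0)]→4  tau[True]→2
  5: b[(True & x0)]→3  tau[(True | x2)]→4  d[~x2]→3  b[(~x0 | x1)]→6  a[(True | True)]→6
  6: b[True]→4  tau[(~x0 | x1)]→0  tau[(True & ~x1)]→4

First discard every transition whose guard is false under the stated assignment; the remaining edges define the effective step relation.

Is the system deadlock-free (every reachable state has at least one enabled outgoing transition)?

Answer: DEADLOCK-FREE

Working:
R = {0,2,3,4,6}
  0: a→6  [1 out]
  2: a→4  b→3  [2 out]
  3: b→3  [1 out]
  4: tau→2  [1 out]
  6: b→4  tau→0  [2 out]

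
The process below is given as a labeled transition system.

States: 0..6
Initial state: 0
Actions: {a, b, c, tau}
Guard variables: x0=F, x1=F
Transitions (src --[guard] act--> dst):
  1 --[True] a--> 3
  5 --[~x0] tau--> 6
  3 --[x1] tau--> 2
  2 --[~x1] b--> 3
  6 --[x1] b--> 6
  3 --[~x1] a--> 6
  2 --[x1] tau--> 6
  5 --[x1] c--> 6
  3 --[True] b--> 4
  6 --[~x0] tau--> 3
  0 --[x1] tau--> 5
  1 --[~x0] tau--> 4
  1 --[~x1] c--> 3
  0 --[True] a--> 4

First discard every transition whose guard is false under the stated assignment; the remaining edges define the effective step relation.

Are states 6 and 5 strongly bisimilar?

Compute ~ classes (split until stable):
  π0 = {{0,1,2,3,4,5,6}}
  π1 = {{0},{1},{2},{3},{4},{5,6}}
  π2 = {{0},{1},{2},{3},{4},{5},{6}}
stable after 3 split(s): 7 block(s)
6∈{6}, 5∈{5}

Answer: NOT BISIMILAR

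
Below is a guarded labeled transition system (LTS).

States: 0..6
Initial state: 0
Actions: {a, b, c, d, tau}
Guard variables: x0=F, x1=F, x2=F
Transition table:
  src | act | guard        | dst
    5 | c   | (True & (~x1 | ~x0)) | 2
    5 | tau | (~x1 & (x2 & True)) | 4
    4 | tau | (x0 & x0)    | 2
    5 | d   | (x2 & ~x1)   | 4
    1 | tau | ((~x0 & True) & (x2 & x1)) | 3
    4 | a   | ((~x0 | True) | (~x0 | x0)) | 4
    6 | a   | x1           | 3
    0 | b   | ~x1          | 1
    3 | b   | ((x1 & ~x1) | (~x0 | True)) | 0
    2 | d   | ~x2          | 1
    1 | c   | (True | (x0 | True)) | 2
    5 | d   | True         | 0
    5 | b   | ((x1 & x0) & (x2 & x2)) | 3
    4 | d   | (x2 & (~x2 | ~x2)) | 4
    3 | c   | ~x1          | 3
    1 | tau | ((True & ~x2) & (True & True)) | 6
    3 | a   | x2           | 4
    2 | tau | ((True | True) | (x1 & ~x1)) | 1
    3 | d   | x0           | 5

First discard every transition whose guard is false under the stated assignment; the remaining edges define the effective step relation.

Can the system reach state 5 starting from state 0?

10 transition(s) survive guard evaluation.
L0 = {0}
L1 = {1}  cumulative {0,1}
L2 = {2,6}  cumulative {0,1,2,6}
R = {0,1,2,6}

Answer: UNREACHABLE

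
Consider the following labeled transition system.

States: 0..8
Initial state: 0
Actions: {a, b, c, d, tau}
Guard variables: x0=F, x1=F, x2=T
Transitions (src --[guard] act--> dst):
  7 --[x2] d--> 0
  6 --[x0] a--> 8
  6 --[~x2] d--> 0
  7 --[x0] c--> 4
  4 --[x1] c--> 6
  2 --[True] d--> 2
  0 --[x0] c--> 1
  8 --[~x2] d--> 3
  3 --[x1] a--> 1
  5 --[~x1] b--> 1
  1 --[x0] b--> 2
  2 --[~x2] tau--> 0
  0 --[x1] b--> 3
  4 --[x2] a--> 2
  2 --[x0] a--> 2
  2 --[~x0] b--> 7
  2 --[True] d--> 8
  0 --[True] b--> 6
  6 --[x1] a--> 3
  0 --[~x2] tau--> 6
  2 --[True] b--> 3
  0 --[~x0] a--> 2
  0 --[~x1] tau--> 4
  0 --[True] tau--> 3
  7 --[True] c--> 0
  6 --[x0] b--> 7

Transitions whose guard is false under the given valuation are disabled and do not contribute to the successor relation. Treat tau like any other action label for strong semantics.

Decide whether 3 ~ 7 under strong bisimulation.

Answer: NOT BISIMILAR

Analysis:
Refine partition for ~:
  round 0: {{0,1,2,3,4,5,6,7,8}}
  round 1: {{0},{1,3,6,8},{2},{4},{5},{7}}
stable after 2 split(s): 6 block(s)
[3]={1,3,6,8}  [7]={7}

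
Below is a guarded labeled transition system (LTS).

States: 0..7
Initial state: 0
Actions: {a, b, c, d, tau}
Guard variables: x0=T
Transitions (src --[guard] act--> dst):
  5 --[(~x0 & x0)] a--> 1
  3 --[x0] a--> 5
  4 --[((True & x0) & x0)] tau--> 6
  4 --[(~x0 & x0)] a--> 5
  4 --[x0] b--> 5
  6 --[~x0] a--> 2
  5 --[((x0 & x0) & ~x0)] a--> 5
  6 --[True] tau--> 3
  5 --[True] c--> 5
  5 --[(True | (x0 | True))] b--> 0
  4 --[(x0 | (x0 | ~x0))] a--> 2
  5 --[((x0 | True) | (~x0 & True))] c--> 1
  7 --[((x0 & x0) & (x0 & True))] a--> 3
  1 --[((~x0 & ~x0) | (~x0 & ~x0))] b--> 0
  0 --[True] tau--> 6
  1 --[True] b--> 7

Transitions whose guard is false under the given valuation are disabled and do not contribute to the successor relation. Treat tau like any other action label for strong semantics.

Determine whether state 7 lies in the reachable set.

Guard filter leaves 11 enabled edge(s).
L0 = {0}
L1 = {6}  now seen {0,6}
L2 = {3}  now seen {0,3,6}
L3 = {5}  now seen {0,3,5,6}
L4 = {1}  now seen {0,1,3,5,6}
L5 = {7}  now seen {0,1,3,5,6,7}
Reach set: {0,1,3,5,6,7}
Path to 7: tau·tau·a·c·b

Answer: REACHABLE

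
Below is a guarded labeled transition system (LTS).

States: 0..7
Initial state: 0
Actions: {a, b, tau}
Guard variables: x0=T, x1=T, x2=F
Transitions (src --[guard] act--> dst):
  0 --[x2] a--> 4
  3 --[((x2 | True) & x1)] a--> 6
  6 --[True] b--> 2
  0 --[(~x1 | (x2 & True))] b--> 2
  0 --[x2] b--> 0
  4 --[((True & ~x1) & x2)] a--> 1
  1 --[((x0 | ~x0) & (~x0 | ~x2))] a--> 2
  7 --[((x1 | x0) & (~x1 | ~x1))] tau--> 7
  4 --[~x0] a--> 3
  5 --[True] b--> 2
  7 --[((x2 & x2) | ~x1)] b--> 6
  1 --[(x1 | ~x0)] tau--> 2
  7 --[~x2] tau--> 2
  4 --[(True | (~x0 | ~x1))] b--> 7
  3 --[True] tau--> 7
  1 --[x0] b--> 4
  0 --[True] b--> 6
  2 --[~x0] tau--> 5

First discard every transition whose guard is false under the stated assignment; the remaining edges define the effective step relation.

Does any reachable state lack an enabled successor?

Answer: DEADLOCK at state 2

Analysis:
R = {0,2,6}
  0: b→6  [1 exit(s)]
  2: ∅  [no exit]
  6: b→2  [1 exit(s)]
Path to 2: b·b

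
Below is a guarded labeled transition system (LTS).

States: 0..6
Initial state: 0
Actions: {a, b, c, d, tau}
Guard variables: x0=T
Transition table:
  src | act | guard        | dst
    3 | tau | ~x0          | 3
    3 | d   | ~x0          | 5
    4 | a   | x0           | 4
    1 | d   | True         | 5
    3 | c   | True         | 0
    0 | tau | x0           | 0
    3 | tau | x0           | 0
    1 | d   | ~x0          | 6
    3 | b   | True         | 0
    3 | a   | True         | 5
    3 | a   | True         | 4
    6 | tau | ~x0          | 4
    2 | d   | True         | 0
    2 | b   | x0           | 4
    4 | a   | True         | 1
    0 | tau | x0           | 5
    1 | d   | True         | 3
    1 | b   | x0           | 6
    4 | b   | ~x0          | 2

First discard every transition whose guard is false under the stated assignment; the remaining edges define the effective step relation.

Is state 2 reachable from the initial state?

Answer: UNREACHABLE

Trace:
After dropping false guards: 14 live edges.
L0 = {0}
L1 = {5}  now seen {0,5}
R = {0,5}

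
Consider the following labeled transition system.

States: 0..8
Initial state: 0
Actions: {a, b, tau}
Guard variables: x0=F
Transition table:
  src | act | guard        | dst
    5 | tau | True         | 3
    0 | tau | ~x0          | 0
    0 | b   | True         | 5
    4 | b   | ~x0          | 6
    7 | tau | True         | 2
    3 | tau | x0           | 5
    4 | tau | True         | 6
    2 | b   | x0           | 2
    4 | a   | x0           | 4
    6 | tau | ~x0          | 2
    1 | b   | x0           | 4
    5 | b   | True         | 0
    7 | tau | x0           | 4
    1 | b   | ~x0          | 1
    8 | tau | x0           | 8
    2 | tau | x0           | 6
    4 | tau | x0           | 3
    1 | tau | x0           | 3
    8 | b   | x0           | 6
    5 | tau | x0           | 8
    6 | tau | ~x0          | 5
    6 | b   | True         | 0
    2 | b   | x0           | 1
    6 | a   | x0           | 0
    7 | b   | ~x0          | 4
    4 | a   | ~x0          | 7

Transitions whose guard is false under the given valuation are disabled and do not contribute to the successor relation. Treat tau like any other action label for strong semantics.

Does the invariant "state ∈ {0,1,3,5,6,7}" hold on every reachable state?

Answer: INVARIANT HOLDS

Trace:
Inv-set: {0,1,3,5,6,7}
Reachable = {0,3,5}
  0: safe
  3: safe
  5: safe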